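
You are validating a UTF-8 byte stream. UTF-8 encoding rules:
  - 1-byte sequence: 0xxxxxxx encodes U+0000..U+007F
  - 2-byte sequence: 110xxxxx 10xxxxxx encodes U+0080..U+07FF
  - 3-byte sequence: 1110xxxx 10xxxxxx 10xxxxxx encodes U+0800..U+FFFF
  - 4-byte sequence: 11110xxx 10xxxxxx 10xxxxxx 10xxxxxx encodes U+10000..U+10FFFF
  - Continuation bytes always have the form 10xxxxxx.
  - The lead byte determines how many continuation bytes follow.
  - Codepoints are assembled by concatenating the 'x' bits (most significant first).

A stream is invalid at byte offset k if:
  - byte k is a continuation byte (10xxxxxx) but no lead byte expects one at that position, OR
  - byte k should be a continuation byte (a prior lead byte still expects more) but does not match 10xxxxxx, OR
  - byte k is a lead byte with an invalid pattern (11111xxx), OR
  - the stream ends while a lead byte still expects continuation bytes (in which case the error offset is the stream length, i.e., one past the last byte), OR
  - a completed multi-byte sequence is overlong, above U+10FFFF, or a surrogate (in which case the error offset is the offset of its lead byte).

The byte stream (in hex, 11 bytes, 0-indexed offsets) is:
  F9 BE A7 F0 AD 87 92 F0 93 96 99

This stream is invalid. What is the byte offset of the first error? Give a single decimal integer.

Answer: 0

Derivation:
Byte[0]=F9: INVALID lead byte (not 0xxx/110x/1110/11110)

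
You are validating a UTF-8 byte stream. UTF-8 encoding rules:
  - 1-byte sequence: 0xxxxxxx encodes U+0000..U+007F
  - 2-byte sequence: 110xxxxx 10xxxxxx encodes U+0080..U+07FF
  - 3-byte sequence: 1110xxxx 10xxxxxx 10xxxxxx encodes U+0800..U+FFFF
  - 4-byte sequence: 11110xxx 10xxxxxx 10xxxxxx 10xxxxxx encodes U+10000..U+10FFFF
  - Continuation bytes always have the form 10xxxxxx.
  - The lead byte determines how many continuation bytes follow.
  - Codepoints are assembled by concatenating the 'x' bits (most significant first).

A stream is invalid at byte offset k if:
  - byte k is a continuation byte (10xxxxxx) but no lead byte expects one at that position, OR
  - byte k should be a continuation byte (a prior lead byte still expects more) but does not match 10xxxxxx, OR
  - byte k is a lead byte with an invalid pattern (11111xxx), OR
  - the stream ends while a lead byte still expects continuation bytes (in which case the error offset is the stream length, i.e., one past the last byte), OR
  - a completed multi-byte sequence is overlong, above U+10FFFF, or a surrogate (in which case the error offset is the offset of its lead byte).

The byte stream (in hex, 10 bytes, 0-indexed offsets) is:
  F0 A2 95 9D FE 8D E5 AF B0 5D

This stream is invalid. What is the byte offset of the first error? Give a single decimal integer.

Answer: 4

Derivation:
Byte[0]=F0: 4-byte lead, need 3 cont bytes. acc=0x0
Byte[1]=A2: continuation. acc=(acc<<6)|0x22=0x22
Byte[2]=95: continuation. acc=(acc<<6)|0x15=0x895
Byte[3]=9D: continuation. acc=(acc<<6)|0x1D=0x2255D
Completed: cp=U+2255D (starts at byte 0)
Byte[4]=FE: INVALID lead byte (not 0xxx/110x/1110/11110)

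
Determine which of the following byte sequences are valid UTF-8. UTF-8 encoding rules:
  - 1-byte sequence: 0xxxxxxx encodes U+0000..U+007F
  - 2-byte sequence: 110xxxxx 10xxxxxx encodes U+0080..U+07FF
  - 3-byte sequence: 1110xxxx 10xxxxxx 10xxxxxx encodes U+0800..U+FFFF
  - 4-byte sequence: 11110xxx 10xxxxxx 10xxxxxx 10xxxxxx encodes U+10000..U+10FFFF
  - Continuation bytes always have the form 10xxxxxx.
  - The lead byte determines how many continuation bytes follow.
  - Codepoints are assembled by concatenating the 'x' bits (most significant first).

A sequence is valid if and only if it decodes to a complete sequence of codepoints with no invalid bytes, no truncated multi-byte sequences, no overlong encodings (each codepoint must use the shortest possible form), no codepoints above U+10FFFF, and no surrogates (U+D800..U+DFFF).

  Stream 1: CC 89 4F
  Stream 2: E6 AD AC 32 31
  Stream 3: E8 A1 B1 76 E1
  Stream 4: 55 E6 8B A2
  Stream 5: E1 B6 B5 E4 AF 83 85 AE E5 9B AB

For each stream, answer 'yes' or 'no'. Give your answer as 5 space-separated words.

Answer: yes yes no yes no

Derivation:
Stream 1: decodes cleanly. VALID
Stream 2: decodes cleanly. VALID
Stream 3: error at byte offset 5. INVALID
Stream 4: decodes cleanly. VALID
Stream 5: error at byte offset 6. INVALID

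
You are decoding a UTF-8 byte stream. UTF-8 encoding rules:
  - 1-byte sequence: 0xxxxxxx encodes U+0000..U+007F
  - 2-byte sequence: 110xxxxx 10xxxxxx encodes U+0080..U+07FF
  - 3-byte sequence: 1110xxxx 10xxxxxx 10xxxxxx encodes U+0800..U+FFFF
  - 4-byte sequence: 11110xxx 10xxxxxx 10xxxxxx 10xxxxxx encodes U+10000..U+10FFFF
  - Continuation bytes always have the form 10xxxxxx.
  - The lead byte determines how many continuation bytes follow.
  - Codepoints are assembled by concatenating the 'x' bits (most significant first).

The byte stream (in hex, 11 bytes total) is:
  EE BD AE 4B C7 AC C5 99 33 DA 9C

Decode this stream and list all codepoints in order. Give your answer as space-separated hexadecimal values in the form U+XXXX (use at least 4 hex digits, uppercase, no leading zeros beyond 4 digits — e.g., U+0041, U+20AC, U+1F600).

Byte[0]=EE: 3-byte lead, need 2 cont bytes. acc=0xE
Byte[1]=BD: continuation. acc=(acc<<6)|0x3D=0x3BD
Byte[2]=AE: continuation. acc=(acc<<6)|0x2E=0xEF6E
Completed: cp=U+EF6E (starts at byte 0)
Byte[3]=4B: 1-byte ASCII. cp=U+004B
Byte[4]=C7: 2-byte lead, need 1 cont bytes. acc=0x7
Byte[5]=AC: continuation. acc=(acc<<6)|0x2C=0x1EC
Completed: cp=U+01EC (starts at byte 4)
Byte[6]=C5: 2-byte lead, need 1 cont bytes. acc=0x5
Byte[7]=99: continuation. acc=(acc<<6)|0x19=0x159
Completed: cp=U+0159 (starts at byte 6)
Byte[8]=33: 1-byte ASCII. cp=U+0033
Byte[9]=DA: 2-byte lead, need 1 cont bytes. acc=0x1A
Byte[10]=9C: continuation. acc=(acc<<6)|0x1C=0x69C
Completed: cp=U+069C (starts at byte 9)

Answer: U+EF6E U+004B U+01EC U+0159 U+0033 U+069C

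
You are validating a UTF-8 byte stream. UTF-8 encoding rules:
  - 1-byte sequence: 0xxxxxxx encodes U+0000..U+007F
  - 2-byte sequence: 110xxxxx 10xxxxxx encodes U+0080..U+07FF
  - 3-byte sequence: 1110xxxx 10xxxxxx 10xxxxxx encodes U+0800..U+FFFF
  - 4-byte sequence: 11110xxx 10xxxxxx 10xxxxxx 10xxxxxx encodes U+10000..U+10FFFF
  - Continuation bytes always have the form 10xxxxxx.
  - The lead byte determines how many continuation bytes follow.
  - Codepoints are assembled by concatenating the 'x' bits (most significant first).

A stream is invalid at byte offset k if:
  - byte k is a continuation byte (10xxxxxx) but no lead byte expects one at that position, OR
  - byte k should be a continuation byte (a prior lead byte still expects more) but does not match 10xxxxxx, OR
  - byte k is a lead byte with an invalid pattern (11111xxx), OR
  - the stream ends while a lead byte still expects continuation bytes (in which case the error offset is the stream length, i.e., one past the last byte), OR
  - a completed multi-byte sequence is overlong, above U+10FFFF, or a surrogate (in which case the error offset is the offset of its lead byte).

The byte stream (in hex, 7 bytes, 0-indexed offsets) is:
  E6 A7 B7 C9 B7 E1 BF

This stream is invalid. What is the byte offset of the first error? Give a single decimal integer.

Answer: 7

Derivation:
Byte[0]=E6: 3-byte lead, need 2 cont bytes. acc=0x6
Byte[1]=A7: continuation. acc=(acc<<6)|0x27=0x1A7
Byte[2]=B7: continuation. acc=(acc<<6)|0x37=0x69F7
Completed: cp=U+69F7 (starts at byte 0)
Byte[3]=C9: 2-byte lead, need 1 cont bytes. acc=0x9
Byte[4]=B7: continuation. acc=(acc<<6)|0x37=0x277
Completed: cp=U+0277 (starts at byte 3)
Byte[5]=E1: 3-byte lead, need 2 cont bytes. acc=0x1
Byte[6]=BF: continuation. acc=(acc<<6)|0x3F=0x7F
Byte[7]: stream ended, expected continuation. INVALID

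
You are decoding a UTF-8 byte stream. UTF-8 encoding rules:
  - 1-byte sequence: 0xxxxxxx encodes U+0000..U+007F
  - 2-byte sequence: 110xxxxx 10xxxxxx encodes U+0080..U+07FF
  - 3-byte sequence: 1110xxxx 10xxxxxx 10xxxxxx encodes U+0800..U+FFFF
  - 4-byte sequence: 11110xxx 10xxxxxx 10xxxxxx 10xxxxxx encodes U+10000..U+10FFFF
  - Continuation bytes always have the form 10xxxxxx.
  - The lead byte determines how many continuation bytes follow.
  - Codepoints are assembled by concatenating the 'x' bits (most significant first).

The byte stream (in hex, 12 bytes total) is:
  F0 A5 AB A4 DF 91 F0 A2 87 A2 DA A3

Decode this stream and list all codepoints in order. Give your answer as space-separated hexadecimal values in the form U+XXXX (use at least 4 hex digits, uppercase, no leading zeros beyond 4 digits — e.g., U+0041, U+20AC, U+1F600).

Answer: U+25AE4 U+07D1 U+221E2 U+06A3

Derivation:
Byte[0]=F0: 4-byte lead, need 3 cont bytes. acc=0x0
Byte[1]=A5: continuation. acc=(acc<<6)|0x25=0x25
Byte[2]=AB: continuation. acc=(acc<<6)|0x2B=0x96B
Byte[3]=A4: continuation. acc=(acc<<6)|0x24=0x25AE4
Completed: cp=U+25AE4 (starts at byte 0)
Byte[4]=DF: 2-byte lead, need 1 cont bytes. acc=0x1F
Byte[5]=91: continuation. acc=(acc<<6)|0x11=0x7D1
Completed: cp=U+07D1 (starts at byte 4)
Byte[6]=F0: 4-byte lead, need 3 cont bytes. acc=0x0
Byte[7]=A2: continuation. acc=(acc<<6)|0x22=0x22
Byte[8]=87: continuation. acc=(acc<<6)|0x07=0x887
Byte[9]=A2: continuation. acc=(acc<<6)|0x22=0x221E2
Completed: cp=U+221E2 (starts at byte 6)
Byte[10]=DA: 2-byte lead, need 1 cont bytes. acc=0x1A
Byte[11]=A3: continuation. acc=(acc<<6)|0x23=0x6A3
Completed: cp=U+06A3 (starts at byte 10)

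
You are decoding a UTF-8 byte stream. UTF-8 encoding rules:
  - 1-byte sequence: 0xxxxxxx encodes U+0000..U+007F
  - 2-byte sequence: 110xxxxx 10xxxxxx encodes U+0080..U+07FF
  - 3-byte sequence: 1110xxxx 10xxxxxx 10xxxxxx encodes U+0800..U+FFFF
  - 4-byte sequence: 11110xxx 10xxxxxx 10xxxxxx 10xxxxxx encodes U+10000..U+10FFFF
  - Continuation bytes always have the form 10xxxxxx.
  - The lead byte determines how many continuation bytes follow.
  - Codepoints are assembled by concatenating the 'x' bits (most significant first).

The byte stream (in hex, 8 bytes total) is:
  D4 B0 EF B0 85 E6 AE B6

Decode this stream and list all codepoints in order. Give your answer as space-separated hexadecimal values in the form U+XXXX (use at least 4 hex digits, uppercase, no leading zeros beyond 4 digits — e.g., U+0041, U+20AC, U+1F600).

Byte[0]=D4: 2-byte lead, need 1 cont bytes. acc=0x14
Byte[1]=B0: continuation. acc=(acc<<6)|0x30=0x530
Completed: cp=U+0530 (starts at byte 0)
Byte[2]=EF: 3-byte lead, need 2 cont bytes. acc=0xF
Byte[3]=B0: continuation. acc=(acc<<6)|0x30=0x3F0
Byte[4]=85: continuation. acc=(acc<<6)|0x05=0xFC05
Completed: cp=U+FC05 (starts at byte 2)
Byte[5]=E6: 3-byte lead, need 2 cont bytes. acc=0x6
Byte[6]=AE: continuation. acc=(acc<<6)|0x2E=0x1AE
Byte[7]=B6: continuation. acc=(acc<<6)|0x36=0x6BB6
Completed: cp=U+6BB6 (starts at byte 5)

Answer: U+0530 U+FC05 U+6BB6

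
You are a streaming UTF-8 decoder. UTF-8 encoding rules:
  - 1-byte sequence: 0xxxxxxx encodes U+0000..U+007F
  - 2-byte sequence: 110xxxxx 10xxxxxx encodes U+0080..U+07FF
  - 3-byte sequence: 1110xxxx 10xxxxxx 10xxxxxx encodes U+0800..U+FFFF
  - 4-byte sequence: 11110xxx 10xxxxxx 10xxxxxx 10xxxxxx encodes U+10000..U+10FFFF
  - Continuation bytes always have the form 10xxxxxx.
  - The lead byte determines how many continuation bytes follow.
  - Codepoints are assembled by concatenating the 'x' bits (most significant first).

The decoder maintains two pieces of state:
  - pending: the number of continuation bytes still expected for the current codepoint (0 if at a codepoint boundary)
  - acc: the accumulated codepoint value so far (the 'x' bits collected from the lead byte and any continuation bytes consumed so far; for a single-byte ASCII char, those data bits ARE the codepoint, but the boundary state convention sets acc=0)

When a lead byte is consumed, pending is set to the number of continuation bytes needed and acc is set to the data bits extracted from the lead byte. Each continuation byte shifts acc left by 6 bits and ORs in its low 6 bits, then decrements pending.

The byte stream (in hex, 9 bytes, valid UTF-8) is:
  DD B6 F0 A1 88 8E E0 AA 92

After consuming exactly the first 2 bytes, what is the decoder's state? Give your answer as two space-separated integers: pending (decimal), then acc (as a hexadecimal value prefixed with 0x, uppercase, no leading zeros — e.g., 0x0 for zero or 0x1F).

Answer: 0 0x776

Derivation:
Byte[0]=DD: 2-byte lead. pending=1, acc=0x1D
Byte[1]=B6: continuation. acc=(acc<<6)|0x36=0x776, pending=0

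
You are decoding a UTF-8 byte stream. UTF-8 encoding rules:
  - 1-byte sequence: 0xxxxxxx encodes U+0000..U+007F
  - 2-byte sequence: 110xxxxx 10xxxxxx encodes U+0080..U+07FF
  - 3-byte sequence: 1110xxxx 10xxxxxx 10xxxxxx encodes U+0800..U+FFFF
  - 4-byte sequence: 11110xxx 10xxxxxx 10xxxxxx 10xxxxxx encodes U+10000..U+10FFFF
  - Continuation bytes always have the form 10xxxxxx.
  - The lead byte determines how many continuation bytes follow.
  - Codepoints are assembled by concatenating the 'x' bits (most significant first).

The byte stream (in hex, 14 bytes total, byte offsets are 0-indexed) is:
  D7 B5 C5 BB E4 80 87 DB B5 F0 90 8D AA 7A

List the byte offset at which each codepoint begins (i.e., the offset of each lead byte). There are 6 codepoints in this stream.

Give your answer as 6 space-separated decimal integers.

Answer: 0 2 4 7 9 13

Derivation:
Byte[0]=D7: 2-byte lead, need 1 cont bytes. acc=0x17
Byte[1]=B5: continuation. acc=(acc<<6)|0x35=0x5F5
Completed: cp=U+05F5 (starts at byte 0)
Byte[2]=C5: 2-byte lead, need 1 cont bytes. acc=0x5
Byte[3]=BB: continuation. acc=(acc<<6)|0x3B=0x17B
Completed: cp=U+017B (starts at byte 2)
Byte[4]=E4: 3-byte lead, need 2 cont bytes. acc=0x4
Byte[5]=80: continuation. acc=(acc<<6)|0x00=0x100
Byte[6]=87: continuation. acc=(acc<<6)|0x07=0x4007
Completed: cp=U+4007 (starts at byte 4)
Byte[7]=DB: 2-byte lead, need 1 cont bytes. acc=0x1B
Byte[8]=B5: continuation. acc=(acc<<6)|0x35=0x6F5
Completed: cp=U+06F5 (starts at byte 7)
Byte[9]=F0: 4-byte lead, need 3 cont bytes. acc=0x0
Byte[10]=90: continuation. acc=(acc<<6)|0x10=0x10
Byte[11]=8D: continuation. acc=(acc<<6)|0x0D=0x40D
Byte[12]=AA: continuation. acc=(acc<<6)|0x2A=0x1036A
Completed: cp=U+1036A (starts at byte 9)
Byte[13]=7A: 1-byte ASCII. cp=U+007A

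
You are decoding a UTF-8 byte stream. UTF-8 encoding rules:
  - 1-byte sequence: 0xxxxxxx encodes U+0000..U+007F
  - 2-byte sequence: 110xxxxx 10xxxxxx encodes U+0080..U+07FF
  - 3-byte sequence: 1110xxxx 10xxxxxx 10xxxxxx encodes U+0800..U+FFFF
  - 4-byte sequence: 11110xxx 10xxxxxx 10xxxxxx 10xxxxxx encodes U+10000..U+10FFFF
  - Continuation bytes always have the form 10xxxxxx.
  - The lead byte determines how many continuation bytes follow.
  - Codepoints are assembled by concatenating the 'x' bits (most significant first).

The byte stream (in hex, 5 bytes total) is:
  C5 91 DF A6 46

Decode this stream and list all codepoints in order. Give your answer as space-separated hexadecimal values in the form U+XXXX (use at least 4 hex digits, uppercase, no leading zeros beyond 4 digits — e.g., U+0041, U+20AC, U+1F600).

Answer: U+0151 U+07E6 U+0046

Derivation:
Byte[0]=C5: 2-byte lead, need 1 cont bytes. acc=0x5
Byte[1]=91: continuation. acc=(acc<<6)|0x11=0x151
Completed: cp=U+0151 (starts at byte 0)
Byte[2]=DF: 2-byte lead, need 1 cont bytes. acc=0x1F
Byte[3]=A6: continuation. acc=(acc<<6)|0x26=0x7E6
Completed: cp=U+07E6 (starts at byte 2)
Byte[4]=46: 1-byte ASCII. cp=U+0046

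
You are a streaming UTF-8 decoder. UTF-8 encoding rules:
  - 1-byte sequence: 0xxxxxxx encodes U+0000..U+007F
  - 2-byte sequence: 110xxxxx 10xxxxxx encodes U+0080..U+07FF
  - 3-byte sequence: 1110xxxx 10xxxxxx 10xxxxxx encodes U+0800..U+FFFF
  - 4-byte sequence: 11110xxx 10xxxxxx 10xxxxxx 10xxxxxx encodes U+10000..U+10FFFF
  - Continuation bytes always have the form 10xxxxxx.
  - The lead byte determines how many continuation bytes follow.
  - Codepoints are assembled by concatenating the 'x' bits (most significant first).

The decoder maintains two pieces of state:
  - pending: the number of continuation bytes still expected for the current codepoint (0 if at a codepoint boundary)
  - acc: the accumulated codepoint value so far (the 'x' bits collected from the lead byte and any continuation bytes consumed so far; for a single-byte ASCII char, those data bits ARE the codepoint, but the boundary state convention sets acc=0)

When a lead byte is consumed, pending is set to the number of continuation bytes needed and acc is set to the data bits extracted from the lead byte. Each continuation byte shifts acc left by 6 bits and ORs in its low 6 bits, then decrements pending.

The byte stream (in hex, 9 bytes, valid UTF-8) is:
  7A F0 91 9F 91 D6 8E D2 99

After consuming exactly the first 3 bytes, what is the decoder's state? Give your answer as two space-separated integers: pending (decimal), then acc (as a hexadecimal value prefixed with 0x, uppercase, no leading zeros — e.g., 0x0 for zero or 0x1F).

Answer: 2 0x11

Derivation:
Byte[0]=7A: 1-byte. pending=0, acc=0x0
Byte[1]=F0: 4-byte lead. pending=3, acc=0x0
Byte[2]=91: continuation. acc=(acc<<6)|0x11=0x11, pending=2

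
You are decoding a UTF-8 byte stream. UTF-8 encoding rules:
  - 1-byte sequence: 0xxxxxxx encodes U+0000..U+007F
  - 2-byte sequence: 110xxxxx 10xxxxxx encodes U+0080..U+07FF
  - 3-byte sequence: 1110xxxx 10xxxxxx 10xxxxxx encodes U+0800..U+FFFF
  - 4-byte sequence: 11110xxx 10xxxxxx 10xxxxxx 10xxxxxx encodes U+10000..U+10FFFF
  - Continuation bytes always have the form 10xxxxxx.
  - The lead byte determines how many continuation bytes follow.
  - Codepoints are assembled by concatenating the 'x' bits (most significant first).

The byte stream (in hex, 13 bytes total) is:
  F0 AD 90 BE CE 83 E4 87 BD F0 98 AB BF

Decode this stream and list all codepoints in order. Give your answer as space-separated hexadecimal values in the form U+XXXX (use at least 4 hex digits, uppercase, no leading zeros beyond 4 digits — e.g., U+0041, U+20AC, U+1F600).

Answer: U+2D43E U+0383 U+41FD U+18AFF

Derivation:
Byte[0]=F0: 4-byte lead, need 3 cont bytes. acc=0x0
Byte[1]=AD: continuation. acc=(acc<<6)|0x2D=0x2D
Byte[2]=90: continuation. acc=(acc<<6)|0x10=0xB50
Byte[3]=BE: continuation. acc=(acc<<6)|0x3E=0x2D43E
Completed: cp=U+2D43E (starts at byte 0)
Byte[4]=CE: 2-byte lead, need 1 cont bytes. acc=0xE
Byte[5]=83: continuation. acc=(acc<<6)|0x03=0x383
Completed: cp=U+0383 (starts at byte 4)
Byte[6]=E4: 3-byte lead, need 2 cont bytes. acc=0x4
Byte[7]=87: continuation. acc=(acc<<6)|0x07=0x107
Byte[8]=BD: continuation. acc=(acc<<6)|0x3D=0x41FD
Completed: cp=U+41FD (starts at byte 6)
Byte[9]=F0: 4-byte lead, need 3 cont bytes. acc=0x0
Byte[10]=98: continuation. acc=(acc<<6)|0x18=0x18
Byte[11]=AB: continuation. acc=(acc<<6)|0x2B=0x62B
Byte[12]=BF: continuation. acc=(acc<<6)|0x3F=0x18AFF
Completed: cp=U+18AFF (starts at byte 9)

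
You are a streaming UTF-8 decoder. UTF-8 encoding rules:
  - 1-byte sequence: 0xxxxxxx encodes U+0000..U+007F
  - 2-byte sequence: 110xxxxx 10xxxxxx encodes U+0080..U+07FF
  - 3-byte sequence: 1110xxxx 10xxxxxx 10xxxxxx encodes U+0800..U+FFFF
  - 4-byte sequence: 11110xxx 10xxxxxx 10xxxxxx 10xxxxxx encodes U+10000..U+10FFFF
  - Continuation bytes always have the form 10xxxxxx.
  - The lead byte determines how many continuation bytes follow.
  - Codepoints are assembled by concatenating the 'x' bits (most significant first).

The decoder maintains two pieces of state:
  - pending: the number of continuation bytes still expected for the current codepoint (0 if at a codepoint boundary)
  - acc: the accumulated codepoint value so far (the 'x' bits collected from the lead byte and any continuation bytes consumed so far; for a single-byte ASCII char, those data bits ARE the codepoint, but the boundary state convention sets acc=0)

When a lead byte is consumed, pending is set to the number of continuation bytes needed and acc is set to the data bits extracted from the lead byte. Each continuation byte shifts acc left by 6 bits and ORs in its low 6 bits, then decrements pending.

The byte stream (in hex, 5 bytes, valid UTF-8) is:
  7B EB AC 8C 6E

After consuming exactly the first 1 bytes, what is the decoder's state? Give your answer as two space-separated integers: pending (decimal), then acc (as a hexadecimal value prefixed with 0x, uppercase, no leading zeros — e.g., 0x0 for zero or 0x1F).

Byte[0]=7B: 1-byte. pending=0, acc=0x0

Answer: 0 0x0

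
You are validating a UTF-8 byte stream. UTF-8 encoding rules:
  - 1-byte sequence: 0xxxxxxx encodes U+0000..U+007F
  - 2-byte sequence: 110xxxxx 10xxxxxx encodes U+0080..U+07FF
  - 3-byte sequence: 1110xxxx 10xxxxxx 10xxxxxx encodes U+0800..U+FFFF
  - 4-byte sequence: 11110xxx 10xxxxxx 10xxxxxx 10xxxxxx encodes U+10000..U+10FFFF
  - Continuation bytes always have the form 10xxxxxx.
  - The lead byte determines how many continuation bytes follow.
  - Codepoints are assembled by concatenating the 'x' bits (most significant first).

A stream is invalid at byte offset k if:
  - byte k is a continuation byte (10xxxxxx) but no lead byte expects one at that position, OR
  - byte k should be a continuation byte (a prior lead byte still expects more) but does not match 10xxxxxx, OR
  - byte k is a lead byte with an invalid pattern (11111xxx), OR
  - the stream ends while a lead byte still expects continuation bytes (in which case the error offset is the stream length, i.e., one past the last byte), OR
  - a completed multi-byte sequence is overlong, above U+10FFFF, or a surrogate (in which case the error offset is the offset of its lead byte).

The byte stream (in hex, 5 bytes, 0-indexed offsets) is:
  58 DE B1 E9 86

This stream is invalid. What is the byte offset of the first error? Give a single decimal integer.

Byte[0]=58: 1-byte ASCII. cp=U+0058
Byte[1]=DE: 2-byte lead, need 1 cont bytes. acc=0x1E
Byte[2]=B1: continuation. acc=(acc<<6)|0x31=0x7B1
Completed: cp=U+07B1 (starts at byte 1)
Byte[3]=E9: 3-byte lead, need 2 cont bytes. acc=0x9
Byte[4]=86: continuation. acc=(acc<<6)|0x06=0x246
Byte[5]: stream ended, expected continuation. INVALID

Answer: 5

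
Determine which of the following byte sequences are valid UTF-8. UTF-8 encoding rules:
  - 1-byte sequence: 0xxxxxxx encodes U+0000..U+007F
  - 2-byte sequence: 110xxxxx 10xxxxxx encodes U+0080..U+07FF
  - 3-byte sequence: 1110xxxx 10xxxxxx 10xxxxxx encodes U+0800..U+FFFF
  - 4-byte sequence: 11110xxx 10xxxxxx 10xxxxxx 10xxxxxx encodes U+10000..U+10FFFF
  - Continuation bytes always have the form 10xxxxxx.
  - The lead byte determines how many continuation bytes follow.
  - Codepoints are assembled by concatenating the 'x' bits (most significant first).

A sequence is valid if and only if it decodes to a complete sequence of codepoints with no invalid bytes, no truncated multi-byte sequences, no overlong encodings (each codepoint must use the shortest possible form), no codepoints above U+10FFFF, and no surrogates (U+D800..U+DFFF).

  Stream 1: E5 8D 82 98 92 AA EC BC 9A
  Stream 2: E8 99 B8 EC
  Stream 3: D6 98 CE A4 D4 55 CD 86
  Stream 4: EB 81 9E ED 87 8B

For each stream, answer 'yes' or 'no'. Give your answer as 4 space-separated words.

Stream 1: error at byte offset 3. INVALID
Stream 2: error at byte offset 4. INVALID
Stream 3: error at byte offset 5. INVALID
Stream 4: decodes cleanly. VALID

Answer: no no no yes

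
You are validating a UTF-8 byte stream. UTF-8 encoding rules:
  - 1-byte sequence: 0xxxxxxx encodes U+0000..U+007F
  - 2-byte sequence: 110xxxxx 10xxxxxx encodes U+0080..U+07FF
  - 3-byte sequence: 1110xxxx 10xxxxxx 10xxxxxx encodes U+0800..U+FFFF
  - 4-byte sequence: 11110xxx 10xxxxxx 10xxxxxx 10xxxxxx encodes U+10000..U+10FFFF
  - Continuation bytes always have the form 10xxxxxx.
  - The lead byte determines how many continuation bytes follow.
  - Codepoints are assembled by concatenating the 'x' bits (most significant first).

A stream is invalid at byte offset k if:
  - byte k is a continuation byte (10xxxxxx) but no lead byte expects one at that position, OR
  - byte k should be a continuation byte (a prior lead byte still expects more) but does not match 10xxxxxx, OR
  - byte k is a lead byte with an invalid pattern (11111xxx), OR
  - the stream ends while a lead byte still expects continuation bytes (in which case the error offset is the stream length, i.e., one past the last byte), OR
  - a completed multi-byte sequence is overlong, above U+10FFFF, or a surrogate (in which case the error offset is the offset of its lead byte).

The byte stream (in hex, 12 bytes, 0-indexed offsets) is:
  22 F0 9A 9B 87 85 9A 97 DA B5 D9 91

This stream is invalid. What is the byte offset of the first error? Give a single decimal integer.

Byte[0]=22: 1-byte ASCII. cp=U+0022
Byte[1]=F0: 4-byte lead, need 3 cont bytes. acc=0x0
Byte[2]=9A: continuation. acc=(acc<<6)|0x1A=0x1A
Byte[3]=9B: continuation. acc=(acc<<6)|0x1B=0x69B
Byte[4]=87: continuation. acc=(acc<<6)|0x07=0x1A6C7
Completed: cp=U+1A6C7 (starts at byte 1)
Byte[5]=85: INVALID lead byte (not 0xxx/110x/1110/11110)

Answer: 5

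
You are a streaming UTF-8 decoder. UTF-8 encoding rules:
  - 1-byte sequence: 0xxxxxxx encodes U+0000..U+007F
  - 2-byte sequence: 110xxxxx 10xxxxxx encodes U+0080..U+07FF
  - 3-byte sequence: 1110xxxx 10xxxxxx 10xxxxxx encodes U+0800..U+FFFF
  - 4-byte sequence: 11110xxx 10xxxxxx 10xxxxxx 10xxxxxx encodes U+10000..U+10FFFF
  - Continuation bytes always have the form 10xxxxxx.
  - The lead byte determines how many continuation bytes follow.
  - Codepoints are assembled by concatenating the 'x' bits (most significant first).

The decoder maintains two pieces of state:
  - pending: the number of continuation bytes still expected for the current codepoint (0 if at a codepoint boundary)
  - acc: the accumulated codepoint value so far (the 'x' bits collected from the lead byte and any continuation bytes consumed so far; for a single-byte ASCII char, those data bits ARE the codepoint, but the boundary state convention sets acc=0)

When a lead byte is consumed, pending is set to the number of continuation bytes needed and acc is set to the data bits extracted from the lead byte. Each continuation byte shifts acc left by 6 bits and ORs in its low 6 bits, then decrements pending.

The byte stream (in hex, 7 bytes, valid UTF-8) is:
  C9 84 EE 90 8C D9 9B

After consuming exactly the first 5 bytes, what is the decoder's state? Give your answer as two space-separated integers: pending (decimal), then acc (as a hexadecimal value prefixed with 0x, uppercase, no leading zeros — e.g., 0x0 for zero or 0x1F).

Byte[0]=C9: 2-byte lead. pending=1, acc=0x9
Byte[1]=84: continuation. acc=(acc<<6)|0x04=0x244, pending=0
Byte[2]=EE: 3-byte lead. pending=2, acc=0xE
Byte[3]=90: continuation. acc=(acc<<6)|0x10=0x390, pending=1
Byte[4]=8C: continuation. acc=(acc<<6)|0x0C=0xE40C, pending=0

Answer: 0 0xE40C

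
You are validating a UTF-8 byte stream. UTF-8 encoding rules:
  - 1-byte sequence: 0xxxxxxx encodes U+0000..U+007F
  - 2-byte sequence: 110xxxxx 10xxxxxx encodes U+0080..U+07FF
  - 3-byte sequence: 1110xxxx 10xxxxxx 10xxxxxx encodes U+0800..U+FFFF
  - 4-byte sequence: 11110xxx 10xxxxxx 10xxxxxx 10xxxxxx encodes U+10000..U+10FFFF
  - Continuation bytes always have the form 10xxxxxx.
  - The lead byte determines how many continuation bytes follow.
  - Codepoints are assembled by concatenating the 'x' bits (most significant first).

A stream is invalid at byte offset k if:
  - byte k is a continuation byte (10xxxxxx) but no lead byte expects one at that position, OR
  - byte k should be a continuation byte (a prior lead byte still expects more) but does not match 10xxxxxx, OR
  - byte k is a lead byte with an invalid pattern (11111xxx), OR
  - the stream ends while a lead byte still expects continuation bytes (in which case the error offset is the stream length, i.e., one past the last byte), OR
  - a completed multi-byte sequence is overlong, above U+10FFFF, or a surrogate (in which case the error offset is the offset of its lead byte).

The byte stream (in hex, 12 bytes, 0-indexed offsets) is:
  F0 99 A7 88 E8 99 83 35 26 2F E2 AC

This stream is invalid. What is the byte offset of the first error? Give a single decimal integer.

Answer: 12

Derivation:
Byte[0]=F0: 4-byte lead, need 3 cont bytes. acc=0x0
Byte[1]=99: continuation. acc=(acc<<6)|0x19=0x19
Byte[2]=A7: continuation. acc=(acc<<6)|0x27=0x667
Byte[3]=88: continuation. acc=(acc<<6)|0x08=0x199C8
Completed: cp=U+199C8 (starts at byte 0)
Byte[4]=E8: 3-byte lead, need 2 cont bytes. acc=0x8
Byte[5]=99: continuation. acc=(acc<<6)|0x19=0x219
Byte[6]=83: continuation. acc=(acc<<6)|0x03=0x8643
Completed: cp=U+8643 (starts at byte 4)
Byte[7]=35: 1-byte ASCII. cp=U+0035
Byte[8]=26: 1-byte ASCII. cp=U+0026
Byte[9]=2F: 1-byte ASCII. cp=U+002F
Byte[10]=E2: 3-byte lead, need 2 cont bytes. acc=0x2
Byte[11]=AC: continuation. acc=(acc<<6)|0x2C=0xAC
Byte[12]: stream ended, expected continuation. INVALID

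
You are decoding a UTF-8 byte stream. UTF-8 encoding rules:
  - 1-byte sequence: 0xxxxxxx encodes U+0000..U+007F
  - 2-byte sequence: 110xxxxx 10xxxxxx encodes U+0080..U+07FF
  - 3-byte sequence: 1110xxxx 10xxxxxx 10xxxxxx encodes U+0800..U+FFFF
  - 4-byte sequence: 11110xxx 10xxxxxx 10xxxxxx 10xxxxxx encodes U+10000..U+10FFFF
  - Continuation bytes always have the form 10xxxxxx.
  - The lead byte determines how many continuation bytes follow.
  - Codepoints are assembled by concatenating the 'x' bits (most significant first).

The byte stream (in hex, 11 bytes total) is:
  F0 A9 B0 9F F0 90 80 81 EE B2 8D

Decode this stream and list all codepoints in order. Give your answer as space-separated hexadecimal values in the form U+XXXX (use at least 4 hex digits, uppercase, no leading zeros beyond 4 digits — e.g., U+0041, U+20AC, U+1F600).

Answer: U+29C1F U+10001 U+EC8D

Derivation:
Byte[0]=F0: 4-byte lead, need 3 cont bytes. acc=0x0
Byte[1]=A9: continuation. acc=(acc<<6)|0x29=0x29
Byte[2]=B0: continuation. acc=(acc<<6)|0x30=0xA70
Byte[3]=9F: continuation. acc=(acc<<6)|0x1F=0x29C1F
Completed: cp=U+29C1F (starts at byte 0)
Byte[4]=F0: 4-byte lead, need 3 cont bytes. acc=0x0
Byte[5]=90: continuation. acc=(acc<<6)|0x10=0x10
Byte[6]=80: continuation. acc=(acc<<6)|0x00=0x400
Byte[7]=81: continuation. acc=(acc<<6)|0x01=0x10001
Completed: cp=U+10001 (starts at byte 4)
Byte[8]=EE: 3-byte lead, need 2 cont bytes. acc=0xE
Byte[9]=B2: continuation. acc=(acc<<6)|0x32=0x3B2
Byte[10]=8D: continuation. acc=(acc<<6)|0x0D=0xEC8D
Completed: cp=U+EC8D (starts at byte 8)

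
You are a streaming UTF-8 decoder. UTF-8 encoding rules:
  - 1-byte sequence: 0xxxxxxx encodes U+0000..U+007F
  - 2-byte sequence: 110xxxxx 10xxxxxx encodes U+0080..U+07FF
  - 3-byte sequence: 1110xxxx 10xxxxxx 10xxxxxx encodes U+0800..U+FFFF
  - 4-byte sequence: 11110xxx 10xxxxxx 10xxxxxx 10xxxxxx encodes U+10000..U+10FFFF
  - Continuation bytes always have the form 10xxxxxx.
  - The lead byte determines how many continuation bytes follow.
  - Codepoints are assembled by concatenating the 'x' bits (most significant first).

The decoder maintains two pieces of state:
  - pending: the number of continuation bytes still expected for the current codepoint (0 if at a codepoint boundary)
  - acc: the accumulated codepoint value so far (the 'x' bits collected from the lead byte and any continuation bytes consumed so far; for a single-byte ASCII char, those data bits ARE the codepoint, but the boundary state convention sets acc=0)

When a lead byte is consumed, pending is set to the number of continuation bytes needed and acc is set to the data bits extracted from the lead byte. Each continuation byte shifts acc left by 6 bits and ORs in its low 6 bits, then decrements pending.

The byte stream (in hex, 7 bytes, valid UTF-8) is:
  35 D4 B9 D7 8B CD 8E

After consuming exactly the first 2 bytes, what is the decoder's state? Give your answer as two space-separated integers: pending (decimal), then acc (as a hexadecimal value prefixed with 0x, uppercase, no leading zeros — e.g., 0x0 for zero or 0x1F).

Answer: 1 0x14

Derivation:
Byte[0]=35: 1-byte. pending=0, acc=0x0
Byte[1]=D4: 2-byte lead. pending=1, acc=0x14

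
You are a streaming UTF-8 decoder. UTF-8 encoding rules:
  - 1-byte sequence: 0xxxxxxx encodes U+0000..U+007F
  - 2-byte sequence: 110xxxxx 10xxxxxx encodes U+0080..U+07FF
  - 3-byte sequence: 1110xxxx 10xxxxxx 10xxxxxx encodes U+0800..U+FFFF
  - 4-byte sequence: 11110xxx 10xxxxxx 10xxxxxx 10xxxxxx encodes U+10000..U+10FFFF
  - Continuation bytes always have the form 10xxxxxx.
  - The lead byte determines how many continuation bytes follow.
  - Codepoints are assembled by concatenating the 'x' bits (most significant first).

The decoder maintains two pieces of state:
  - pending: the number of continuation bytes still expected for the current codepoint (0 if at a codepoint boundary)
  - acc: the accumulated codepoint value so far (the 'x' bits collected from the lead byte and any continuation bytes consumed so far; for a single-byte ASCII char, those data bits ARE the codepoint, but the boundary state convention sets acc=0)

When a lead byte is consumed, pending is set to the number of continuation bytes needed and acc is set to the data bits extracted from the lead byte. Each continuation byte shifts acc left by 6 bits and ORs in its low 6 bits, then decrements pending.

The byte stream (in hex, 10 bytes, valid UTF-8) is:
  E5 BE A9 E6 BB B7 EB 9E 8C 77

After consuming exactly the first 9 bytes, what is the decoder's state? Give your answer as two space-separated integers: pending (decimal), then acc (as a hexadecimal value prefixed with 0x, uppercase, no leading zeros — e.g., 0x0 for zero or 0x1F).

Answer: 0 0xB78C

Derivation:
Byte[0]=E5: 3-byte lead. pending=2, acc=0x5
Byte[1]=BE: continuation. acc=(acc<<6)|0x3E=0x17E, pending=1
Byte[2]=A9: continuation. acc=(acc<<6)|0x29=0x5FA9, pending=0
Byte[3]=E6: 3-byte lead. pending=2, acc=0x6
Byte[4]=BB: continuation. acc=(acc<<6)|0x3B=0x1BB, pending=1
Byte[5]=B7: continuation. acc=(acc<<6)|0x37=0x6EF7, pending=0
Byte[6]=EB: 3-byte lead. pending=2, acc=0xB
Byte[7]=9E: continuation. acc=(acc<<6)|0x1E=0x2DE, pending=1
Byte[8]=8C: continuation. acc=(acc<<6)|0x0C=0xB78C, pending=0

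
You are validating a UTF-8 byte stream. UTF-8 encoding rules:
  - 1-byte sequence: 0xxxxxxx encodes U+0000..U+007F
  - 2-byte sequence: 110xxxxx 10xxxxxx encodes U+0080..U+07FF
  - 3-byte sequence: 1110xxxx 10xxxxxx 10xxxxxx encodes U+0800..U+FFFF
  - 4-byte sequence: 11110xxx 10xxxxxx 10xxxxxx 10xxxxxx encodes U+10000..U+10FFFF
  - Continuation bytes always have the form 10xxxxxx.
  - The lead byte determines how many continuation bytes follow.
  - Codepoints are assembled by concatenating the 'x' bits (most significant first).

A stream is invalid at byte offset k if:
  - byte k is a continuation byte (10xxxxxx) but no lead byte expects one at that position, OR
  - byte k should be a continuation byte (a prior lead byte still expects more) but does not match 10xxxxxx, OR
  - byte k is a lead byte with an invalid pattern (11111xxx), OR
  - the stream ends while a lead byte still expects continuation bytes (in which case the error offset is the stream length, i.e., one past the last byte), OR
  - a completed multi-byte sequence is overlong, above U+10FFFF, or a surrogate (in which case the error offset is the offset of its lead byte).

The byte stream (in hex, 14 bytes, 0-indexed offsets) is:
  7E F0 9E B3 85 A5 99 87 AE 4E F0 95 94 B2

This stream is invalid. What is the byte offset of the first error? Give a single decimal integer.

Byte[0]=7E: 1-byte ASCII. cp=U+007E
Byte[1]=F0: 4-byte lead, need 3 cont bytes. acc=0x0
Byte[2]=9E: continuation. acc=(acc<<6)|0x1E=0x1E
Byte[3]=B3: continuation. acc=(acc<<6)|0x33=0x7B3
Byte[4]=85: continuation. acc=(acc<<6)|0x05=0x1ECC5
Completed: cp=U+1ECC5 (starts at byte 1)
Byte[5]=A5: INVALID lead byte (not 0xxx/110x/1110/11110)

Answer: 5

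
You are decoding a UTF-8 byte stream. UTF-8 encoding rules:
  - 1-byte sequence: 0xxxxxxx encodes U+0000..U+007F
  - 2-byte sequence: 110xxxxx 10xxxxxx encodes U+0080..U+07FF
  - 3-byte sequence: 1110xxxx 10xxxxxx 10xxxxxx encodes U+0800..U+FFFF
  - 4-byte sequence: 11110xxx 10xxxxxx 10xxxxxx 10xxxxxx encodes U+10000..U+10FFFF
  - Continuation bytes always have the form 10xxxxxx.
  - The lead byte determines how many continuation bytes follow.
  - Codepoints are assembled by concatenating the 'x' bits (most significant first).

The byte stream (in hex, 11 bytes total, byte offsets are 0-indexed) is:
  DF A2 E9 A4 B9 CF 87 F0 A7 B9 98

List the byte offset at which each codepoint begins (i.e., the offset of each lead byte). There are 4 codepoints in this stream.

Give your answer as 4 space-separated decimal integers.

Answer: 0 2 5 7

Derivation:
Byte[0]=DF: 2-byte lead, need 1 cont bytes. acc=0x1F
Byte[1]=A2: continuation. acc=(acc<<6)|0x22=0x7E2
Completed: cp=U+07E2 (starts at byte 0)
Byte[2]=E9: 3-byte lead, need 2 cont bytes. acc=0x9
Byte[3]=A4: continuation. acc=(acc<<6)|0x24=0x264
Byte[4]=B9: continuation. acc=(acc<<6)|0x39=0x9939
Completed: cp=U+9939 (starts at byte 2)
Byte[5]=CF: 2-byte lead, need 1 cont bytes. acc=0xF
Byte[6]=87: continuation. acc=(acc<<6)|0x07=0x3C7
Completed: cp=U+03C7 (starts at byte 5)
Byte[7]=F0: 4-byte lead, need 3 cont bytes. acc=0x0
Byte[8]=A7: continuation. acc=(acc<<6)|0x27=0x27
Byte[9]=B9: continuation. acc=(acc<<6)|0x39=0x9F9
Byte[10]=98: continuation. acc=(acc<<6)|0x18=0x27E58
Completed: cp=U+27E58 (starts at byte 7)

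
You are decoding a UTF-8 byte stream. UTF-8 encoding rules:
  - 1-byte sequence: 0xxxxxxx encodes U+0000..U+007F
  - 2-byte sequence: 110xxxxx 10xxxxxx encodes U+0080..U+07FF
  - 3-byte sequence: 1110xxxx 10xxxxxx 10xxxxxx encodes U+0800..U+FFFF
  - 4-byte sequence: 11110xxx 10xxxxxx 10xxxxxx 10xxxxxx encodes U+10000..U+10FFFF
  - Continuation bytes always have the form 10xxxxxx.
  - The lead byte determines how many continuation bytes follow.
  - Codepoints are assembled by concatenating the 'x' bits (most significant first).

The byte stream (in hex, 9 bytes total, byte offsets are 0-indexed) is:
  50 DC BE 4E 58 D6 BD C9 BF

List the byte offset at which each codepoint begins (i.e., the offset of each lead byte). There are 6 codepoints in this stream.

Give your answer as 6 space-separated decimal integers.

Byte[0]=50: 1-byte ASCII. cp=U+0050
Byte[1]=DC: 2-byte lead, need 1 cont bytes. acc=0x1C
Byte[2]=BE: continuation. acc=(acc<<6)|0x3E=0x73E
Completed: cp=U+073E (starts at byte 1)
Byte[3]=4E: 1-byte ASCII. cp=U+004E
Byte[4]=58: 1-byte ASCII. cp=U+0058
Byte[5]=D6: 2-byte lead, need 1 cont bytes. acc=0x16
Byte[6]=BD: continuation. acc=(acc<<6)|0x3D=0x5BD
Completed: cp=U+05BD (starts at byte 5)
Byte[7]=C9: 2-byte lead, need 1 cont bytes. acc=0x9
Byte[8]=BF: continuation. acc=(acc<<6)|0x3F=0x27F
Completed: cp=U+027F (starts at byte 7)

Answer: 0 1 3 4 5 7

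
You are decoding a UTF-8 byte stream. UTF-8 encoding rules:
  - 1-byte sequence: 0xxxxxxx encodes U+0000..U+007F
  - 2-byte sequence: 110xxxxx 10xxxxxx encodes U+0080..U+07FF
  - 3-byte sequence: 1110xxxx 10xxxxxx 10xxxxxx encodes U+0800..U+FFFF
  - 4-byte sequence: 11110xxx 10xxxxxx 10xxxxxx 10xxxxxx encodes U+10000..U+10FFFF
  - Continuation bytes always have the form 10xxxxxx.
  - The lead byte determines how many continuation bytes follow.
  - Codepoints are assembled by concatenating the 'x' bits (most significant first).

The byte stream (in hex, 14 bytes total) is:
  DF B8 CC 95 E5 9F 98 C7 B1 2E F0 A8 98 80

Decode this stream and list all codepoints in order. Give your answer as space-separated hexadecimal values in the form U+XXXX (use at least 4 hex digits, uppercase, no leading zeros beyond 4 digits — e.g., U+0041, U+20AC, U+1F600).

Answer: U+07F8 U+0315 U+57D8 U+01F1 U+002E U+28600

Derivation:
Byte[0]=DF: 2-byte lead, need 1 cont bytes. acc=0x1F
Byte[1]=B8: continuation. acc=(acc<<6)|0x38=0x7F8
Completed: cp=U+07F8 (starts at byte 0)
Byte[2]=CC: 2-byte lead, need 1 cont bytes. acc=0xC
Byte[3]=95: continuation. acc=(acc<<6)|0x15=0x315
Completed: cp=U+0315 (starts at byte 2)
Byte[4]=E5: 3-byte lead, need 2 cont bytes. acc=0x5
Byte[5]=9F: continuation. acc=(acc<<6)|0x1F=0x15F
Byte[6]=98: continuation. acc=(acc<<6)|0x18=0x57D8
Completed: cp=U+57D8 (starts at byte 4)
Byte[7]=C7: 2-byte lead, need 1 cont bytes. acc=0x7
Byte[8]=B1: continuation. acc=(acc<<6)|0x31=0x1F1
Completed: cp=U+01F1 (starts at byte 7)
Byte[9]=2E: 1-byte ASCII. cp=U+002E
Byte[10]=F0: 4-byte lead, need 3 cont bytes. acc=0x0
Byte[11]=A8: continuation. acc=(acc<<6)|0x28=0x28
Byte[12]=98: continuation. acc=(acc<<6)|0x18=0xA18
Byte[13]=80: continuation. acc=(acc<<6)|0x00=0x28600
Completed: cp=U+28600 (starts at byte 10)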